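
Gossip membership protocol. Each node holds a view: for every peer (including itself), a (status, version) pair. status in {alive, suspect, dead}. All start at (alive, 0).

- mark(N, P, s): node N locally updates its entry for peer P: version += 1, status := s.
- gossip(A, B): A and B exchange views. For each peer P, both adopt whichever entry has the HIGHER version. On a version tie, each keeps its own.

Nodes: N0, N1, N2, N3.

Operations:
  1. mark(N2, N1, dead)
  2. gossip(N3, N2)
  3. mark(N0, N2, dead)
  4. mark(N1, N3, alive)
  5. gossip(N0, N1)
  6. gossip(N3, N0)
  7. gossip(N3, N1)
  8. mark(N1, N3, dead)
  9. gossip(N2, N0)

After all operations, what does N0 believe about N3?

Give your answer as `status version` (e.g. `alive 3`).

Op 1: N2 marks N1=dead -> (dead,v1)
Op 2: gossip N3<->N2 -> N3.N0=(alive,v0) N3.N1=(dead,v1) N3.N2=(alive,v0) N3.N3=(alive,v0) | N2.N0=(alive,v0) N2.N1=(dead,v1) N2.N2=(alive,v0) N2.N3=(alive,v0)
Op 3: N0 marks N2=dead -> (dead,v1)
Op 4: N1 marks N3=alive -> (alive,v1)
Op 5: gossip N0<->N1 -> N0.N0=(alive,v0) N0.N1=(alive,v0) N0.N2=(dead,v1) N0.N3=(alive,v1) | N1.N0=(alive,v0) N1.N1=(alive,v0) N1.N2=(dead,v1) N1.N3=(alive,v1)
Op 6: gossip N3<->N0 -> N3.N0=(alive,v0) N3.N1=(dead,v1) N3.N2=(dead,v1) N3.N3=(alive,v1) | N0.N0=(alive,v0) N0.N1=(dead,v1) N0.N2=(dead,v1) N0.N3=(alive,v1)
Op 7: gossip N3<->N1 -> N3.N0=(alive,v0) N3.N1=(dead,v1) N3.N2=(dead,v1) N3.N3=(alive,v1) | N1.N0=(alive,v0) N1.N1=(dead,v1) N1.N2=(dead,v1) N1.N3=(alive,v1)
Op 8: N1 marks N3=dead -> (dead,v2)
Op 9: gossip N2<->N0 -> N2.N0=(alive,v0) N2.N1=(dead,v1) N2.N2=(dead,v1) N2.N3=(alive,v1) | N0.N0=(alive,v0) N0.N1=(dead,v1) N0.N2=(dead,v1) N0.N3=(alive,v1)

Answer: alive 1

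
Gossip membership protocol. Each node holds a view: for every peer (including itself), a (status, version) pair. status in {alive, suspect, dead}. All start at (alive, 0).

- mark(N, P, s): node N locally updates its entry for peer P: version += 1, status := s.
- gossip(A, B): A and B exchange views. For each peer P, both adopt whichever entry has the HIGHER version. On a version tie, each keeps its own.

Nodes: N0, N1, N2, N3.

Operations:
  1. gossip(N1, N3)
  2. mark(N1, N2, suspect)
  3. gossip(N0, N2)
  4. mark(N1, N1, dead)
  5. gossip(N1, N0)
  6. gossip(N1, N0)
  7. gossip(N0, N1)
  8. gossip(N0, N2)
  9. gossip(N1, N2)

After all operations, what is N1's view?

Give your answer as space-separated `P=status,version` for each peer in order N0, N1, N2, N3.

Answer: N0=alive,0 N1=dead,1 N2=suspect,1 N3=alive,0

Derivation:
Op 1: gossip N1<->N3 -> N1.N0=(alive,v0) N1.N1=(alive,v0) N1.N2=(alive,v0) N1.N3=(alive,v0) | N3.N0=(alive,v0) N3.N1=(alive,v0) N3.N2=(alive,v0) N3.N3=(alive,v0)
Op 2: N1 marks N2=suspect -> (suspect,v1)
Op 3: gossip N0<->N2 -> N0.N0=(alive,v0) N0.N1=(alive,v0) N0.N2=(alive,v0) N0.N3=(alive,v0) | N2.N0=(alive,v0) N2.N1=(alive,v0) N2.N2=(alive,v0) N2.N3=(alive,v0)
Op 4: N1 marks N1=dead -> (dead,v1)
Op 5: gossip N1<->N0 -> N1.N0=(alive,v0) N1.N1=(dead,v1) N1.N2=(suspect,v1) N1.N3=(alive,v0) | N0.N0=(alive,v0) N0.N1=(dead,v1) N0.N2=(suspect,v1) N0.N3=(alive,v0)
Op 6: gossip N1<->N0 -> N1.N0=(alive,v0) N1.N1=(dead,v1) N1.N2=(suspect,v1) N1.N3=(alive,v0) | N0.N0=(alive,v0) N0.N1=(dead,v1) N0.N2=(suspect,v1) N0.N3=(alive,v0)
Op 7: gossip N0<->N1 -> N0.N0=(alive,v0) N0.N1=(dead,v1) N0.N2=(suspect,v1) N0.N3=(alive,v0) | N1.N0=(alive,v0) N1.N1=(dead,v1) N1.N2=(suspect,v1) N1.N3=(alive,v0)
Op 8: gossip N0<->N2 -> N0.N0=(alive,v0) N0.N1=(dead,v1) N0.N2=(suspect,v1) N0.N3=(alive,v0) | N2.N0=(alive,v0) N2.N1=(dead,v1) N2.N2=(suspect,v1) N2.N3=(alive,v0)
Op 9: gossip N1<->N2 -> N1.N0=(alive,v0) N1.N1=(dead,v1) N1.N2=(suspect,v1) N1.N3=(alive,v0) | N2.N0=(alive,v0) N2.N1=(dead,v1) N2.N2=(suspect,v1) N2.N3=(alive,v0)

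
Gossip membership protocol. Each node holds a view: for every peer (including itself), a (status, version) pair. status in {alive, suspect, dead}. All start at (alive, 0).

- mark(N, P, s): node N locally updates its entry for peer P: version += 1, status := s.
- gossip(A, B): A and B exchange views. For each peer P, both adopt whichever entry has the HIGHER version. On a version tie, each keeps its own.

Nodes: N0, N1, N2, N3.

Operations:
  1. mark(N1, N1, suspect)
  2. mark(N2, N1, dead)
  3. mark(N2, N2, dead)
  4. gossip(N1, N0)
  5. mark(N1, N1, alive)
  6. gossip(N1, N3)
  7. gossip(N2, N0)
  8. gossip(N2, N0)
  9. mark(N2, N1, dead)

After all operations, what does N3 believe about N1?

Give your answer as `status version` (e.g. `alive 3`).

Answer: alive 2

Derivation:
Op 1: N1 marks N1=suspect -> (suspect,v1)
Op 2: N2 marks N1=dead -> (dead,v1)
Op 3: N2 marks N2=dead -> (dead,v1)
Op 4: gossip N1<->N0 -> N1.N0=(alive,v0) N1.N1=(suspect,v1) N1.N2=(alive,v0) N1.N3=(alive,v0) | N0.N0=(alive,v0) N0.N1=(suspect,v1) N0.N2=(alive,v0) N0.N3=(alive,v0)
Op 5: N1 marks N1=alive -> (alive,v2)
Op 6: gossip N1<->N3 -> N1.N0=(alive,v0) N1.N1=(alive,v2) N1.N2=(alive,v0) N1.N3=(alive,v0) | N3.N0=(alive,v0) N3.N1=(alive,v2) N3.N2=(alive,v0) N3.N3=(alive,v0)
Op 7: gossip N2<->N0 -> N2.N0=(alive,v0) N2.N1=(dead,v1) N2.N2=(dead,v1) N2.N3=(alive,v0) | N0.N0=(alive,v0) N0.N1=(suspect,v1) N0.N2=(dead,v1) N0.N3=(alive,v0)
Op 8: gossip N2<->N0 -> N2.N0=(alive,v0) N2.N1=(dead,v1) N2.N2=(dead,v1) N2.N3=(alive,v0) | N0.N0=(alive,v0) N0.N1=(suspect,v1) N0.N2=(dead,v1) N0.N3=(alive,v0)
Op 9: N2 marks N1=dead -> (dead,v2)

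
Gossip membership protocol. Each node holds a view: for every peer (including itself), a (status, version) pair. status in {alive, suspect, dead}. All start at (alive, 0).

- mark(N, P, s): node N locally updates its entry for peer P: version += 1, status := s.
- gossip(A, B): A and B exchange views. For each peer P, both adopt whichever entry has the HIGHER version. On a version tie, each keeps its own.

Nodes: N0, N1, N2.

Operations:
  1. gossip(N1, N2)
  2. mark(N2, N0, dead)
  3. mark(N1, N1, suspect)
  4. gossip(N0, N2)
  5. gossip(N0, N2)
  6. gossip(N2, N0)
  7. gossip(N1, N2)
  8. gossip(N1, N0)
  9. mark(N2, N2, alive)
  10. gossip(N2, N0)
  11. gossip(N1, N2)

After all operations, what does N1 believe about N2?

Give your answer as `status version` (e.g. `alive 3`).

Answer: alive 1

Derivation:
Op 1: gossip N1<->N2 -> N1.N0=(alive,v0) N1.N1=(alive,v0) N1.N2=(alive,v0) | N2.N0=(alive,v0) N2.N1=(alive,v0) N2.N2=(alive,v0)
Op 2: N2 marks N0=dead -> (dead,v1)
Op 3: N1 marks N1=suspect -> (suspect,v1)
Op 4: gossip N0<->N2 -> N0.N0=(dead,v1) N0.N1=(alive,v0) N0.N2=(alive,v0) | N2.N0=(dead,v1) N2.N1=(alive,v0) N2.N2=(alive,v0)
Op 5: gossip N0<->N2 -> N0.N0=(dead,v1) N0.N1=(alive,v0) N0.N2=(alive,v0) | N2.N0=(dead,v1) N2.N1=(alive,v0) N2.N2=(alive,v0)
Op 6: gossip N2<->N0 -> N2.N0=(dead,v1) N2.N1=(alive,v0) N2.N2=(alive,v0) | N0.N0=(dead,v1) N0.N1=(alive,v0) N0.N2=(alive,v0)
Op 7: gossip N1<->N2 -> N1.N0=(dead,v1) N1.N1=(suspect,v1) N1.N2=(alive,v0) | N2.N0=(dead,v1) N2.N1=(suspect,v1) N2.N2=(alive,v0)
Op 8: gossip N1<->N0 -> N1.N0=(dead,v1) N1.N1=(suspect,v1) N1.N2=(alive,v0) | N0.N0=(dead,v1) N0.N1=(suspect,v1) N0.N2=(alive,v0)
Op 9: N2 marks N2=alive -> (alive,v1)
Op 10: gossip N2<->N0 -> N2.N0=(dead,v1) N2.N1=(suspect,v1) N2.N2=(alive,v1) | N0.N0=(dead,v1) N0.N1=(suspect,v1) N0.N2=(alive,v1)
Op 11: gossip N1<->N2 -> N1.N0=(dead,v1) N1.N1=(suspect,v1) N1.N2=(alive,v1) | N2.N0=(dead,v1) N2.N1=(suspect,v1) N2.N2=(alive,v1)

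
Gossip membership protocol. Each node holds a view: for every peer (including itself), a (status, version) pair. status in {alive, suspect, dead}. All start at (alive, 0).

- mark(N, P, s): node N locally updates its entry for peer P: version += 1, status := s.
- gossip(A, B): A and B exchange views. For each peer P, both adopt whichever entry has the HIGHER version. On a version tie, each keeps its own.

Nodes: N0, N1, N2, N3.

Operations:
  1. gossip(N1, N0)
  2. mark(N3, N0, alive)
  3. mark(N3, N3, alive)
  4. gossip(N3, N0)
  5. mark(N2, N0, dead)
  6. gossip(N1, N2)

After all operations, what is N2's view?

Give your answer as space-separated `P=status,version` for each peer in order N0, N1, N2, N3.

Answer: N0=dead,1 N1=alive,0 N2=alive,0 N3=alive,0

Derivation:
Op 1: gossip N1<->N0 -> N1.N0=(alive,v0) N1.N1=(alive,v0) N1.N2=(alive,v0) N1.N3=(alive,v0) | N0.N0=(alive,v0) N0.N1=(alive,v0) N0.N2=(alive,v0) N0.N3=(alive,v0)
Op 2: N3 marks N0=alive -> (alive,v1)
Op 3: N3 marks N3=alive -> (alive,v1)
Op 4: gossip N3<->N0 -> N3.N0=(alive,v1) N3.N1=(alive,v0) N3.N2=(alive,v0) N3.N3=(alive,v1) | N0.N0=(alive,v1) N0.N1=(alive,v0) N0.N2=(alive,v0) N0.N3=(alive,v1)
Op 5: N2 marks N0=dead -> (dead,v1)
Op 6: gossip N1<->N2 -> N1.N0=(dead,v1) N1.N1=(alive,v0) N1.N2=(alive,v0) N1.N3=(alive,v0) | N2.N0=(dead,v1) N2.N1=(alive,v0) N2.N2=(alive,v0) N2.N3=(alive,v0)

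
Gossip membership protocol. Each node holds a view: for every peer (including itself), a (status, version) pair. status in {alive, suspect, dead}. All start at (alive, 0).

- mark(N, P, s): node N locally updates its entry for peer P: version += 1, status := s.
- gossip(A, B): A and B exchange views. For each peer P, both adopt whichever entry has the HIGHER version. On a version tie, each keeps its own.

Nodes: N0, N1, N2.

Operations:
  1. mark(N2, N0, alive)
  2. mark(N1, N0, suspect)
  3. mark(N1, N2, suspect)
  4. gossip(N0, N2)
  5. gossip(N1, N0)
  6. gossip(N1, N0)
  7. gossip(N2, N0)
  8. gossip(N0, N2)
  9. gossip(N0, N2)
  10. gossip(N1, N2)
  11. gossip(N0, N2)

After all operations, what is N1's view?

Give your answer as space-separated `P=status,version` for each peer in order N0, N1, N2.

Op 1: N2 marks N0=alive -> (alive,v1)
Op 2: N1 marks N0=suspect -> (suspect,v1)
Op 3: N1 marks N2=suspect -> (suspect,v1)
Op 4: gossip N0<->N2 -> N0.N0=(alive,v1) N0.N1=(alive,v0) N0.N2=(alive,v0) | N2.N0=(alive,v1) N2.N1=(alive,v0) N2.N2=(alive,v0)
Op 5: gossip N1<->N0 -> N1.N0=(suspect,v1) N1.N1=(alive,v0) N1.N2=(suspect,v1) | N0.N0=(alive,v1) N0.N1=(alive,v0) N0.N2=(suspect,v1)
Op 6: gossip N1<->N0 -> N1.N0=(suspect,v1) N1.N1=(alive,v0) N1.N2=(suspect,v1) | N0.N0=(alive,v1) N0.N1=(alive,v0) N0.N2=(suspect,v1)
Op 7: gossip N2<->N0 -> N2.N0=(alive,v1) N2.N1=(alive,v0) N2.N2=(suspect,v1) | N0.N0=(alive,v1) N0.N1=(alive,v0) N0.N2=(suspect,v1)
Op 8: gossip N0<->N2 -> N0.N0=(alive,v1) N0.N1=(alive,v0) N0.N2=(suspect,v1) | N2.N0=(alive,v1) N2.N1=(alive,v0) N2.N2=(suspect,v1)
Op 9: gossip N0<->N2 -> N0.N0=(alive,v1) N0.N1=(alive,v0) N0.N2=(suspect,v1) | N2.N0=(alive,v1) N2.N1=(alive,v0) N2.N2=(suspect,v1)
Op 10: gossip N1<->N2 -> N1.N0=(suspect,v1) N1.N1=(alive,v0) N1.N2=(suspect,v1) | N2.N0=(alive,v1) N2.N1=(alive,v0) N2.N2=(suspect,v1)
Op 11: gossip N0<->N2 -> N0.N0=(alive,v1) N0.N1=(alive,v0) N0.N2=(suspect,v1) | N2.N0=(alive,v1) N2.N1=(alive,v0) N2.N2=(suspect,v1)

Answer: N0=suspect,1 N1=alive,0 N2=suspect,1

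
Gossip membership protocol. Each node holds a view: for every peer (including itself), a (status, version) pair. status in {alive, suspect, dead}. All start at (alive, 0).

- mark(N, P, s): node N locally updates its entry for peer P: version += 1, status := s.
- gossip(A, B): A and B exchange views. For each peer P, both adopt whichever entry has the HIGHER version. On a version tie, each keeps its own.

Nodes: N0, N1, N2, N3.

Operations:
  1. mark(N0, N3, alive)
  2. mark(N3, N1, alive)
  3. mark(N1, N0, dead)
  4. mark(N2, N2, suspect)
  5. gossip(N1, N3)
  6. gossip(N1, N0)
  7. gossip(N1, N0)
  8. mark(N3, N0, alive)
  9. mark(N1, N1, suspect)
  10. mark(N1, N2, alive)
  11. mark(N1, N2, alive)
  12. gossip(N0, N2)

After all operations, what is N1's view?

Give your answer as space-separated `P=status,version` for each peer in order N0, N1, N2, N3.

Op 1: N0 marks N3=alive -> (alive,v1)
Op 2: N3 marks N1=alive -> (alive,v1)
Op 3: N1 marks N0=dead -> (dead,v1)
Op 4: N2 marks N2=suspect -> (suspect,v1)
Op 5: gossip N1<->N3 -> N1.N0=(dead,v1) N1.N1=(alive,v1) N1.N2=(alive,v0) N1.N3=(alive,v0) | N3.N0=(dead,v1) N3.N1=(alive,v1) N3.N2=(alive,v0) N3.N3=(alive,v0)
Op 6: gossip N1<->N0 -> N1.N0=(dead,v1) N1.N1=(alive,v1) N1.N2=(alive,v0) N1.N3=(alive,v1) | N0.N0=(dead,v1) N0.N1=(alive,v1) N0.N2=(alive,v0) N0.N3=(alive,v1)
Op 7: gossip N1<->N0 -> N1.N0=(dead,v1) N1.N1=(alive,v1) N1.N2=(alive,v0) N1.N3=(alive,v1) | N0.N0=(dead,v1) N0.N1=(alive,v1) N0.N2=(alive,v0) N0.N3=(alive,v1)
Op 8: N3 marks N0=alive -> (alive,v2)
Op 9: N1 marks N1=suspect -> (suspect,v2)
Op 10: N1 marks N2=alive -> (alive,v1)
Op 11: N1 marks N2=alive -> (alive,v2)
Op 12: gossip N0<->N2 -> N0.N0=(dead,v1) N0.N1=(alive,v1) N0.N2=(suspect,v1) N0.N3=(alive,v1) | N2.N0=(dead,v1) N2.N1=(alive,v1) N2.N2=(suspect,v1) N2.N3=(alive,v1)

Answer: N0=dead,1 N1=suspect,2 N2=alive,2 N3=alive,1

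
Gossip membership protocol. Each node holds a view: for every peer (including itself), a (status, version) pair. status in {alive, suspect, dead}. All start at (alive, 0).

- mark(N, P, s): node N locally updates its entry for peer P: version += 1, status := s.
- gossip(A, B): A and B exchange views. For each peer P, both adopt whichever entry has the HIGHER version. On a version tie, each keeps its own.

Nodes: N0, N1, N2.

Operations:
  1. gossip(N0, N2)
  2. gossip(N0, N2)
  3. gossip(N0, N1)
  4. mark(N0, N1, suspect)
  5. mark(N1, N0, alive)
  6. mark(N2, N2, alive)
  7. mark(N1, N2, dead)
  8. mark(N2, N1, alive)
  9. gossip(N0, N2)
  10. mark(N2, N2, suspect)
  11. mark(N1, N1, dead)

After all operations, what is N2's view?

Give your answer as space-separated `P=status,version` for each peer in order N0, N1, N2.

Answer: N0=alive,0 N1=alive,1 N2=suspect,2

Derivation:
Op 1: gossip N0<->N2 -> N0.N0=(alive,v0) N0.N1=(alive,v0) N0.N2=(alive,v0) | N2.N0=(alive,v0) N2.N1=(alive,v0) N2.N2=(alive,v0)
Op 2: gossip N0<->N2 -> N0.N0=(alive,v0) N0.N1=(alive,v0) N0.N2=(alive,v0) | N2.N0=(alive,v0) N2.N1=(alive,v0) N2.N2=(alive,v0)
Op 3: gossip N0<->N1 -> N0.N0=(alive,v0) N0.N1=(alive,v0) N0.N2=(alive,v0) | N1.N0=(alive,v0) N1.N1=(alive,v0) N1.N2=(alive,v0)
Op 4: N0 marks N1=suspect -> (suspect,v1)
Op 5: N1 marks N0=alive -> (alive,v1)
Op 6: N2 marks N2=alive -> (alive,v1)
Op 7: N1 marks N2=dead -> (dead,v1)
Op 8: N2 marks N1=alive -> (alive,v1)
Op 9: gossip N0<->N2 -> N0.N0=(alive,v0) N0.N1=(suspect,v1) N0.N2=(alive,v1) | N2.N0=(alive,v0) N2.N1=(alive,v1) N2.N2=(alive,v1)
Op 10: N2 marks N2=suspect -> (suspect,v2)
Op 11: N1 marks N1=dead -> (dead,v1)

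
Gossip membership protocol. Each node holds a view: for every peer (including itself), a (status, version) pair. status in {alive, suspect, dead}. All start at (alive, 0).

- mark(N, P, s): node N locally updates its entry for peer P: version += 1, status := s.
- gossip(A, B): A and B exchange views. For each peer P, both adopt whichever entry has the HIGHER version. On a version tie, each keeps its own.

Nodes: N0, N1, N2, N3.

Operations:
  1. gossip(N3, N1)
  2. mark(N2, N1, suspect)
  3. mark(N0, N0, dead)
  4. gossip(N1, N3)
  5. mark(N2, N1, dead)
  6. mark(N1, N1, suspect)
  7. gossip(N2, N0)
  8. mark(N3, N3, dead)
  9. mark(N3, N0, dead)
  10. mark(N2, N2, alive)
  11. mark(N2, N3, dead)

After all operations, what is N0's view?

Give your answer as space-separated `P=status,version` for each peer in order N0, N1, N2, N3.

Op 1: gossip N3<->N1 -> N3.N0=(alive,v0) N3.N1=(alive,v0) N3.N2=(alive,v0) N3.N3=(alive,v0) | N1.N0=(alive,v0) N1.N1=(alive,v0) N1.N2=(alive,v0) N1.N3=(alive,v0)
Op 2: N2 marks N1=suspect -> (suspect,v1)
Op 3: N0 marks N0=dead -> (dead,v1)
Op 4: gossip N1<->N3 -> N1.N0=(alive,v0) N1.N1=(alive,v0) N1.N2=(alive,v0) N1.N3=(alive,v0) | N3.N0=(alive,v0) N3.N1=(alive,v0) N3.N2=(alive,v0) N3.N3=(alive,v0)
Op 5: N2 marks N1=dead -> (dead,v2)
Op 6: N1 marks N1=suspect -> (suspect,v1)
Op 7: gossip N2<->N0 -> N2.N0=(dead,v1) N2.N1=(dead,v2) N2.N2=(alive,v0) N2.N3=(alive,v0) | N0.N0=(dead,v1) N0.N1=(dead,v2) N0.N2=(alive,v0) N0.N3=(alive,v0)
Op 8: N3 marks N3=dead -> (dead,v1)
Op 9: N3 marks N0=dead -> (dead,v1)
Op 10: N2 marks N2=alive -> (alive,v1)
Op 11: N2 marks N3=dead -> (dead,v1)

Answer: N0=dead,1 N1=dead,2 N2=alive,0 N3=alive,0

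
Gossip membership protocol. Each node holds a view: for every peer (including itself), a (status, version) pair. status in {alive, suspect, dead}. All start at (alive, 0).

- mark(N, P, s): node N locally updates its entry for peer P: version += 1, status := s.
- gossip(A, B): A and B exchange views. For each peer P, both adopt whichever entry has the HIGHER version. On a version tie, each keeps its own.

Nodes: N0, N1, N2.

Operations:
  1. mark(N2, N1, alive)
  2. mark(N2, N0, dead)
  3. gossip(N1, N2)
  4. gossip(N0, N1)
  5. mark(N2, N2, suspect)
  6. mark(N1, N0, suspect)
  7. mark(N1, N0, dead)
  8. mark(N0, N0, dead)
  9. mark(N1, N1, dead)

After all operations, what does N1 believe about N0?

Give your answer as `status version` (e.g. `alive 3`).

Answer: dead 3

Derivation:
Op 1: N2 marks N1=alive -> (alive,v1)
Op 2: N2 marks N0=dead -> (dead,v1)
Op 3: gossip N1<->N2 -> N1.N0=(dead,v1) N1.N1=(alive,v1) N1.N2=(alive,v0) | N2.N0=(dead,v1) N2.N1=(alive,v1) N2.N2=(alive,v0)
Op 4: gossip N0<->N1 -> N0.N0=(dead,v1) N0.N1=(alive,v1) N0.N2=(alive,v0) | N1.N0=(dead,v1) N1.N1=(alive,v1) N1.N2=(alive,v0)
Op 5: N2 marks N2=suspect -> (suspect,v1)
Op 6: N1 marks N0=suspect -> (suspect,v2)
Op 7: N1 marks N0=dead -> (dead,v3)
Op 8: N0 marks N0=dead -> (dead,v2)
Op 9: N1 marks N1=dead -> (dead,v2)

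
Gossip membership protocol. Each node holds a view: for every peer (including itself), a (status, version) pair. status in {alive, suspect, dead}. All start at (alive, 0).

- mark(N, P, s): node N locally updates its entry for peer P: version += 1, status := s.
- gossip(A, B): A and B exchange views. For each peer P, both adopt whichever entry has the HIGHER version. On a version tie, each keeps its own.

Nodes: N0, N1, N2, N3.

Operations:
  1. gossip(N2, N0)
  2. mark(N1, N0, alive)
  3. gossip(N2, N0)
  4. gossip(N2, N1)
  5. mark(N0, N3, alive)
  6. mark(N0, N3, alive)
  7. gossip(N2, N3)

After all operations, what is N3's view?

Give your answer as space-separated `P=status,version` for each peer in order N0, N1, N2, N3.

Answer: N0=alive,1 N1=alive,0 N2=alive,0 N3=alive,0

Derivation:
Op 1: gossip N2<->N0 -> N2.N0=(alive,v0) N2.N1=(alive,v0) N2.N2=(alive,v0) N2.N3=(alive,v0) | N0.N0=(alive,v0) N0.N1=(alive,v0) N0.N2=(alive,v0) N0.N3=(alive,v0)
Op 2: N1 marks N0=alive -> (alive,v1)
Op 3: gossip N2<->N0 -> N2.N0=(alive,v0) N2.N1=(alive,v0) N2.N2=(alive,v0) N2.N3=(alive,v0) | N0.N0=(alive,v0) N0.N1=(alive,v0) N0.N2=(alive,v0) N0.N3=(alive,v0)
Op 4: gossip N2<->N1 -> N2.N0=(alive,v1) N2.N1=(alive,v0) N2.N2=(alive,v0) N2.N3=(alive,v0) | N1.N0=(alive,v1) N1.N1=(alive,v0) N1.N2=(alive,v0) N1.N3=(alive,v0)
Op 5: N0 marks N3=alive -> (alive,v1)
Op 6: N0 marks N3=alive -> (alive,v2)
Op 7: gossip N2<->N3 -> N2.N0=(alive,v1) N2.N1=(alive,v0) N2.N2=(alive,v0) N2.N3=(alive,v0) | N3.N0=(alive,v1) N3.N1=(alive,v0) N3.N2=(alive,v0) N3.N3=(alive,v0)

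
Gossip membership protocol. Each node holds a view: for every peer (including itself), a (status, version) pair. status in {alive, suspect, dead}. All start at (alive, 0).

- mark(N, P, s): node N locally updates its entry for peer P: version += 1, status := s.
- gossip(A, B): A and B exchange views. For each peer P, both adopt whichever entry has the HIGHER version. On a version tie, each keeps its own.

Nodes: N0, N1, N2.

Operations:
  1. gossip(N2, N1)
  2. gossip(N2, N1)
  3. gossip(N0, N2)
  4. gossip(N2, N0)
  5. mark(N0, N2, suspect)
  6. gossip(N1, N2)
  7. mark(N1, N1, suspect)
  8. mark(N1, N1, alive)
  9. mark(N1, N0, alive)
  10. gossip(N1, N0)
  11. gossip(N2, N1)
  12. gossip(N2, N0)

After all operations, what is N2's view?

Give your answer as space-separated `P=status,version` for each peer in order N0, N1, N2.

Op 1: gossip N2<->N1 -> N2.N0=(alive,v0) N2.N1=(alive,v0) N2.N2=(alive,v0) | N1.N0=(alive,v0) N1.N1=(alive,v0) N1.N2=(alive,v0)
Op 2: gossip N2<->N1 -> N2.N0=(alive,v0) N2.N1=(alive,v0) N2.N2=(alive,v0) | N1.N0=(alive,v0) N1.N1=(alive,v0) N1.N2=(alive,v0)
Op 3: gossip N0<->N2 -> N0.N0=(alive,v0) N0.N1=(alive,v0) N0.N2=(alive,v0) | N2.N0=(alive,v0) N2.N1=(alive,v0) N2.N2=(alive,v0)
Op 4: gossip N2<->N0 -> N2.N0=(alive,v0) N2.N1=(alive,v0) N2.N2=(alive,v0) | N0.N0=(alive,v0) N0.N1=(alive,v0) N0.N2=(alive,v0)
Op 5: N0 marks N2=suspect -> (suspect,v1)
Op 6: gossip N1<->N2 -> N1.N0=(alive,v0) N1.N1=(alive,v0) N1.N2=(alive,v0) | N2.N0=(alive,v0) N2.N1=(alive,v0) N2.N2=(alive,v0)
Op 7: N1 marks N1=suspect -> (suspect,v1)
Op 8: N1 marks N1=alive -> (alive,v2)
Op 9: N1 marks N0=alive -> (alive,v1)
Op 10: gossip N1<->N0 -> N1.N0=(alive,v1) N1.N1=(alive,v2) N1.N2=(suspect,v1) | N0.N0=(alive,v1) N0.N1=(alive,v2) N0.N2=(suspect,v1)
Op 11: gossip N2<->N1 -> N2.N0=(alive,v1) N2.N1=(alive,v2) N2.N2=(suspect,v1) | N1.N0=(alive,v1) N1.N1=(alive,v2) N1.N2=(suspect,v1)
Op 12: gossip N2<->N0 -> N2.N0=(alive,v1) N2.N1=(alive,v2) N2.N2=(suspect,v1) | N0.N0=(alive,v1) N0.N1=(alive,v2) N0.N2=(suspect,v1)

Answer: N0=alive,1 N1=alive,2 N2=suspect,1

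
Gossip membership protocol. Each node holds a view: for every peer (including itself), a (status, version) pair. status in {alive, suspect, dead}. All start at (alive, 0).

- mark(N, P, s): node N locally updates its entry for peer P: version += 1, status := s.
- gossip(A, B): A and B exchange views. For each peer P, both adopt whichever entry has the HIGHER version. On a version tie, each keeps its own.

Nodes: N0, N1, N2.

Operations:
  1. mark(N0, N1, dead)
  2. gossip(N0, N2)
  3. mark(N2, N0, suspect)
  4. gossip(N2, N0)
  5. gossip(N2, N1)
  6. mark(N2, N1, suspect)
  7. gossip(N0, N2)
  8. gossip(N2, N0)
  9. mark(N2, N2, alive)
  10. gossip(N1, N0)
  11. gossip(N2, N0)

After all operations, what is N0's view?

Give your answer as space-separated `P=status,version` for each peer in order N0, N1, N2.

Op 1: N0 marks N1=dead -> (dead,v1)
Op 2: gossip N0<->N2 -> N0.N0=(alive,v0) N0.N1=(dead,v1) N0.N2=(alive,v0) | N2.N0=(alive,v0) N2.N1=(dead,v1) N2.N2=(alive,v0)
Op 3: N2 marks N0=suspect -> (suspect,v1)
Op 4: gossip N2<->N0 -> N2.N0=(suspect,v1) N2.N1=(dead,v1) N2.N2=(alive,v0) | N0.N0=(suspect,v1) N0.N1=(dead,v1) N0.N2=(alive,v0)
Op 5: gossip N2<->N1 -> N2.N0=(suspect,v1) N2.N1=(dead,v1) N2.N2=(alive,v0) | N1.N0=(suspect,v1) N1.N1=(dead,v1) N1.N2=(alive,v0)
Op 6: N2 marks N1=suspect -> (suspect,v2)
Op 7: gossip N0<->N2 -> N0.N0=(suspect,v1) N0.N1=(suspect,v2) N0.N2=(alive,v0) | N2.N0=(suspect,v1) N2.N1=(suspect,v2) N2.N2=(alive,v0)
Op 8: gossip N2<->N0 -> N2.N0=(suspect,v1) N2.N1=(suspect,v2) N2.N2=(alive,v0) | N0.N0=(suspect,v1) N0.N1=(suspect,v2) N0.N2=(alive,v0)
Op 9: N2 marks N2=alive -> (alive,v1)
Op 10: gossip N1<->N0 -> N1.N0=(suspect,v1) N1.N1=(suspect,v2) N1.N2=(alive,v0) | N0.N0=(suspect,v1) N0.N1=(suspect,v2) N0.N2=(alive,v0)
Op 11: gossip N2<->N0 -> N2.N0=(suspect,v1) N2.N1=(suspect,v2) N2.N2=(alive,v1) | N0.N0=(suspect,v1) N0.N1=(suspect,v2) N0.N2=(alive,v1)

Answer: N0=suspect,1 N1=suspect,2 N2=alive,1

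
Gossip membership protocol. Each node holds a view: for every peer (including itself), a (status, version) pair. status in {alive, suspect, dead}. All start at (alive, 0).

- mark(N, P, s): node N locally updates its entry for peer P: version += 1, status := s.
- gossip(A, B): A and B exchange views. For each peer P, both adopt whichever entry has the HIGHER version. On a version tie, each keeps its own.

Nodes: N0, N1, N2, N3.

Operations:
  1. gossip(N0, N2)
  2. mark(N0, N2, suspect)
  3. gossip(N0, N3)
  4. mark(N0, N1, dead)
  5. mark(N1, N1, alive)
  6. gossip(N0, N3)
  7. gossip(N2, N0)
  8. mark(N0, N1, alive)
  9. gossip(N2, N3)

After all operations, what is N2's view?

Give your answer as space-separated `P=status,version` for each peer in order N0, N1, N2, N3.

Op 1: gossip N0<->N2 -> N0.N0=(alive,v0) N0.N1=(alive,v0) N0.N2=(alive,v0) N0.N3=(alive,v0) | N2.N0=(alive,v0) N2.N1=(alive,v0) N2.N2=(alive,v0) N2.N3=(alive,v0)
Op 2: N0 marks N2=suspect -> (suspect,v1)
Op 3: gossip N0<->N3 -> N0.N0=(alive,v0) N0.N1=(alive,v0) N0.N2=(suspect,v1) N0.N3=(alive,v0) | N3.N0=(alive,v0) N3.N1=(alive,v0) N3.N2=(suspect,v1) N3.N3=(alive,v0)
Op 4: N0 marks N1=dead -> (dead,v1)
Op 5: N1 marks N1=alive -> (alive,v1)
Op 6: gossip N0<->N3 -> N0.N0=(alive,v0) N0.N1=(dead,v1) N0.N2=(suspect,v1) N0.N3=(alive,v0) | N3.N0=(alive,v0) N3.N1=(dead,v1) N3.N2=(suspect,v1) N3.N3=(alive,v0)
Op 7: gossip N2<->N0 -> N2.N0=(alive,v0) N2.N1=(dead,v1) N2.N2=(suspect,v1) N2.N3=(alive,v0) | N0.N0=(alive,v0) N0.N1=(dead,v1) N0.N2=(suspect,v1) N0.N3=(alive,v0)
Op 8: N0 marks N1=alive -> (alive,v2)
Op 9: gossip N2<->N3 -> N2.N0=(alive,v0) N2.N1=(dead,v1) N2.N2=(suspect,v1) N2.N3=(alive,v0) | N3.N0=(alive,v0) N3.N1=(dead,v1) N3.N2=(suspect,v1) N3.N3=(alive,v0)

Answer: N0=alive,0 N1=dead,1 N2=suspect,1 N3=alive,0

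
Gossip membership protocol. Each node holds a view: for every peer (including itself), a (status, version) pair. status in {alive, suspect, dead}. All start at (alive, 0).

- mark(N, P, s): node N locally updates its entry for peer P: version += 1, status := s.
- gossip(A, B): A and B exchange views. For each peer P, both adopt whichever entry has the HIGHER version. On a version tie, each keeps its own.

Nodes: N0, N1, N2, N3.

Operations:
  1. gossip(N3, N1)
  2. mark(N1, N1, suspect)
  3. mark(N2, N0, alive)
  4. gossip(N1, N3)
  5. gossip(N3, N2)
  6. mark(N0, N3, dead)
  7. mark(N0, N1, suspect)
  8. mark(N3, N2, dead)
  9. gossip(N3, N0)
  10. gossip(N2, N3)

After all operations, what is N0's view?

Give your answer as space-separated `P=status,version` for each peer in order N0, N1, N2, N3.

Op 1: gossip N3<->N1 -> N3.N0=(alive,v0) N3.N1=(alive,v0) N3.N2=(alive,v0) N3.N3=(alive,v0) | N1.N0=(alive,v0) N1.N1=(alive,v0) N1.N2=(alive,v0) N1.N3=(alive,v0)
Op 2: N1 marks N1=suspect -> (suspect,v1)
Op 3: N2 marks N0=alive -> (alive,v1)
Op 4: gossip N1<->N3 -> N1.N0=(alive,v0) N1.N1=(suspect,v1) N1.N2=(alive,v0) N1.N3=(alive,v0) | N3.N0=(alive,v0) N3.N1=(suspect,v1) N3.N2=(alive,v0) N3.N3=(alive,v0)
Op 5: gossip N3<->N2 -> N3.N0=(alive,v1) N3.N1=(suspect,v1) N3.N2=(alive,v0) N3.N3=(alive,v0) | N2.N0=(alive,v1) N2.N1=(suspect,v1) N2.N2=(alive,v0) N2.N3=(alive,v0)
Op 6: N0 marks N3=dead -> (dead,v1)
Op 7: N0 marks N1=suspect -> (suspect,v1)
Op 8: N3 marks N2=dead -> (dead,v1)
Op 9: gossip N3<->N0 -> N3.N0=(alive,v1) N3.N1=(suspect,v1) N3.N2=(dead,v1) N3.N3=(dead,v1) | N0.N0=(alive,v1) N0.N1=(suspect,v1) N0.N2=(dead,v1) N0.N3=(dead,v1)
Op 10: gossip N2<->N3 -> N2.N0=(alive,v1) N2.N1=(suspect,v1) N2.N2=(dead,v1) N2.N3=(dead,v1) | N3.N0=(alive,v1) N3.N1=(suspect,v1) N3.N2=(dead,v1) N3.N3=(dead,v1)

Answer: N0=alive,1 N1=suspect,1 N2=dead,1 N3=dead,1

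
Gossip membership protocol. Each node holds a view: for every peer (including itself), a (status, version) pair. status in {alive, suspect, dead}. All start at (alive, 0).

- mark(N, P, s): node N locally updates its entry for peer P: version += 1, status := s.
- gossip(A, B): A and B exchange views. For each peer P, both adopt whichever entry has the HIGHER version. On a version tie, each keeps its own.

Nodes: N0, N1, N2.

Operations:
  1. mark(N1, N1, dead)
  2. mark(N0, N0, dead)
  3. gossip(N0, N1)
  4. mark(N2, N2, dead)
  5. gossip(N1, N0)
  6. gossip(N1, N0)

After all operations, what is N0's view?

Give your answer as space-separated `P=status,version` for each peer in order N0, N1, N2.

Answer: N0=dead,1 N1=dead,1 N2=alive,0

Derivation:
Op 1: N1 marks N1=dead -> (dead,v1)
Op 2: N0 marks N0=dead -> (dead,v1)
Op 3: gossip N0<->N1 -> N0.N0=(dead,v1) N0.N1=(dead,v1) N0.N2=(alive,v0) | N1.N0=(dead,v1) N1.N1=(dead,v1) N1.N2=(alive,v0)
Op 4: N2 marks N2=dead -> (dead,v1)
Op 5: gossip N1<->N0 -> N1.N0=(dead,v1) N1.N1=(dead,v1) N1.N2=(alive,v0) | N0.N0=(dead,v1) N0.N1=(dead,v1) N0.N2=(alive,v0)
Op 6: gossip N1<->N0 -> N1.N0=(dead,v1) N1.N1=(dead,v1) N1.N2=(alive,v0) | N0.N0=(dead,v1) N0.N1=(dead,v1) N0.N2=(alive,v0)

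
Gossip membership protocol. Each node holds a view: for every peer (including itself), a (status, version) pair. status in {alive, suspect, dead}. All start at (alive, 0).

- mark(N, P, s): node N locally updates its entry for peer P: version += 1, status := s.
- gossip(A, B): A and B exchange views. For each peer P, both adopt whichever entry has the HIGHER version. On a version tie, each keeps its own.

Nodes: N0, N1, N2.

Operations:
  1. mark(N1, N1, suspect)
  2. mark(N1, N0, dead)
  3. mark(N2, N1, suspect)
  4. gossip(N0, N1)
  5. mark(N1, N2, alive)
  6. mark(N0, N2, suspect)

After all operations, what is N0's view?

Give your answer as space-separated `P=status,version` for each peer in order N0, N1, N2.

Op 1: N1 marks N1=suspect -> (suspect,v1)
Op 2: N1 marks N0=dead -> (dead,v1)
Op 3: N2 marks N1=suspect -> (suspect,v1)
Op 4: gossip N0<->N1 -> N0.N0=(dead,v1) N0.N1=(suspect,v1) N0.N2=(alive,v0) | N1.N0=(dead,v1) N1.N1=(suspect,v1) N1.N2=(alive,v0)
Op 5: N1 marks N2=alive -> (alive,v1)
Op 6: N0 marks N2=suspect -> (suspect,v1)

Answer: N0=dead,1 N1=suspect,1 N2=suspect,1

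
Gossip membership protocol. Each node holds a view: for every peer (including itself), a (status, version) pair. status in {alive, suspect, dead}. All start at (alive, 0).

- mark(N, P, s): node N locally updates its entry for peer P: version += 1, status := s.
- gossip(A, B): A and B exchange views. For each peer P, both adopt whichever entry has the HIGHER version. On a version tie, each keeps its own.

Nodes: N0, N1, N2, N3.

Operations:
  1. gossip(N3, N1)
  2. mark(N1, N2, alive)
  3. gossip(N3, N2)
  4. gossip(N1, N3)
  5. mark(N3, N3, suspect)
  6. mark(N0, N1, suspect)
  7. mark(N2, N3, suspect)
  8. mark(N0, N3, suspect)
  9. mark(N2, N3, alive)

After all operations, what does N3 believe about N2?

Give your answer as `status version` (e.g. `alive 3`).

Answer: alive 1

Derivation:
Op 1: gossip N3<->N1 -> N3.N0=(alive,v0) N3.N1=(alive,v0) N3.N2=(alive,v0) N3.N3=(alive,v0) | N1.N0=(alive,v0) N1.N1=(alive,v0) N1.N2=(alive,v0) N1.N3=(alive,v0)
Op 2: N1 marks N2=alive -> (alive,v1)
Op 3: gossip N3<->N2 -> N3.N0=(alive,v0) N3.N1=(alive,v0) N3.N2=(alive,v0) N3.N3=(alive,v0) | N2.N0=(alive,v0) N2.N1=(alive,v0) N2.N2=(alive,v0) N2.N3=(alive,v0)
Op 4: gossip N1<->N3 -> N1.N0=(alive,v0) N1.N1=(alive,v0) N1.N2=(alive,v1) N1.N3=(alive,v0) | N3.N0=(alive,v0) N3.N1=(alive,v0) N3.N2=(alive,v1) N3.N3=(alive,v0)
Op 5: N3 marks N3=suspect -> (suspect,v1)
Op 6: N0 marks N1=suspect -> (suspect,v1)
Op 7: N2 marks N3=suspect -> (suspect,v1)
Op 8: N0 marks N3=suspect -> (suspect,v1)
Op 9: N2 marks N3=alive -> (alive,v2)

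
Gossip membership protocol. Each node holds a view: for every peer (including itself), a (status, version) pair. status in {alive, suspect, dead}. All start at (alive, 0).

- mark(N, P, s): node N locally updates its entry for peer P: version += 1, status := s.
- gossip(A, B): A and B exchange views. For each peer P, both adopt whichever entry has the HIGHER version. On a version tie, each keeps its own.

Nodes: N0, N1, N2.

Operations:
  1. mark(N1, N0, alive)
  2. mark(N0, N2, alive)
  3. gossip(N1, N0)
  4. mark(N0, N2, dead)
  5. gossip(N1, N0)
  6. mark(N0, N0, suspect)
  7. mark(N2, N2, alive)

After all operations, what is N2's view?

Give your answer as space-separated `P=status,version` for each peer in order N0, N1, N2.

Op 1: N1 marks N0=alive -> (alive,v1)
Op 2: N0 marks N2=alive -> (alive,v1)
Op 3: gossip N1<->N0 -> N1.N0=(alive,v1) N1.N1=(alive,v0) N1.N2=(alive,v1) | N0.N0=(alive,v1) N0.N1=(alive,v0) N0.N2=(alive,v1)
Op 4: N0 marks N2=dead -> (dead,v2)
Op 5: gossip N1<->N0 -> N1.N0=(alive,v1) N1.N1=(alive,v0) N1.N2=(dead,v2) | N0.N0=(alive,v1) N0.N1=(alive,v0) N0.N2=(dead,v2)
Op 6: N0 marks N0=suspect -> (suspect,v2)
Op 7: N2 marks N2=alive -> (alive,v1)

Answer: N0=alive,0 N1=alive,0 N2=alive,1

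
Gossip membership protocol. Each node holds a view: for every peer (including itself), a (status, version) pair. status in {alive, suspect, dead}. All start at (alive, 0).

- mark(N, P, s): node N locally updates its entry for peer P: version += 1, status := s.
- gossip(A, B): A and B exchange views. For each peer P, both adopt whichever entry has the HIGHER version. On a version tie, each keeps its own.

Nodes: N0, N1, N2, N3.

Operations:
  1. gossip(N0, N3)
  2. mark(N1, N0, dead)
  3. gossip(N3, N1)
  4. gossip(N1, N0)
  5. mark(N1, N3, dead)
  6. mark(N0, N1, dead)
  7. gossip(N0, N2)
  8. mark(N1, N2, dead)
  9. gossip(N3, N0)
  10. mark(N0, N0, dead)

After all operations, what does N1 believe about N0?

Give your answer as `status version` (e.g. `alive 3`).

Answer: dead 1

Derivation:
Op 1: gossip N0<->N3 -> N0.N0=(alive,v0) N0.N1=(alive,v0) N0.N2=(alive,v0) N0.N3=(alive,v0) | N3.N0=(alive,v0) N3.N1=(alive,v0) N3.N2=(alive,v0) N3.N3=(alive,v0)
Op 2: N1 marks N0=dead -> (dead,v1)
Op 3: gossip N3<->N1 -> N3.N0=(dead,v1) N3.N1=(alive,v0) N3.N2=(alive,v0) N3.N3=(alive,v0) | N1.N0=(dead,v1) N1.N1=(alive,v0) N1.N2=(alive,v0) N1.N3=(alive,v0)
Op 4: gossip N1<->N0 -> N1.N0=(dead,v1) N1.N1=(alive,v0) N1.N2=(alive,v0) N1.N3=(alive,v0) | N0.N0=(dead,v1) N0.N1=(alive,v0) N0.N2=(alive,v0) N0.N3=(alive,v0)
Op 5: N1 marks N3=dead -> (dead,v1)
Op 6: N0 marks N1=dead -> (dead,v1)
Op 7: gossip N0<->N2 -> N0.N0=(dead,v1) N0.N1=(dead,v1) N0.N2=(alive,v0) N0.N3=(alive,v0) | N2.N0=(dead,v1) N2.N1=(dead,v1) N2.N2=(alive,v0) N2.N3=(alive,v0)
Op 8: N1 marks N2=dead -> (dead,v1)
Op 9: gossip N3<->N0 -> N3.N0=(dead,v1) N3.N1=(dead,v1) N3.N2=(alive,v0) N3.N3=(alive,v0) | N0.N0=(dead,v1) N0.N1=(dead,v1) N0.N2=(alive,v0) N0.N3=(alive,v0)
Op 10: N0 marks N0=dead -> (dead,v2)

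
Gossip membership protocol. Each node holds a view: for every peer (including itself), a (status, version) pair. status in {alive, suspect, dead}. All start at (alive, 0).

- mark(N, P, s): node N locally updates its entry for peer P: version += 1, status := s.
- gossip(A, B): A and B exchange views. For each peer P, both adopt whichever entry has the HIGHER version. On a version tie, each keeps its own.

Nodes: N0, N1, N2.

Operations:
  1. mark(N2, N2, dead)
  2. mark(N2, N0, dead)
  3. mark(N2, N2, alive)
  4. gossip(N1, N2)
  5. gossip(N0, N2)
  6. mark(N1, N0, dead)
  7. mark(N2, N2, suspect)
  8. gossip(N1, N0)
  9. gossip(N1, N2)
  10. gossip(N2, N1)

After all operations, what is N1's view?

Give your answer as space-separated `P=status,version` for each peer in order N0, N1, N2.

Op 1: N2 marks N2=dead -> (dead,v1)
Op 2: N2 marks N0=dead -> (dead,v1)
Op 3: N2 marks N2=alive -> (alive,v2)
Op 4: gossip N1<->N2 -> N1.N0=(dead,v1) N1.N1=(alive,v0) N1.N2=(alive,v2) | N2.N0=(dead,v1) N2.N1=(alive,v0) N2.N2=(alive,v2)
Op 5: gossip N0<->N2 -> N0.N0=(dead,v1) N0.N1=(alive,v0) N0.N2=(alive,v2) | N2.N0=(dead,v1) N2.N1=(alive,v0) N2.N2=(alive,v2)
Op 6: N1 marks N0=dead -> (dead,v2)
Op 7: N2 marks N2=suspect -> (suspect,v3)
Op 8: gossip N1<->N0 -> N1.N0=(dead,v2) N1.N1=(alive,v0) N1.N2=(alive,v2) | N0.N0=(dead,v2) N0.N1=(alive,v0) N0.N2=(alive,v2)
Op 9: gossip N1<->N2 -> N1.N0=(dead,v2) N1.N1=(alive,v0) N1.N2=(suspect,v3) | N2.N0=(dead,v2) N2.N1=(alive,v0) N2.N2=(suspect,v3)
Op 10: gossip N2<->N1 -> N2.N0=(dead,v2) N2.N1=(alive,v0) N2.N2=(suspect,v3) | N1.N0=(dead,v2) N1.N1=(alive,v0) N1.N2=(suspect,v3)

Answer: N0=dead,2 N1=alive,0 N2=suspect,3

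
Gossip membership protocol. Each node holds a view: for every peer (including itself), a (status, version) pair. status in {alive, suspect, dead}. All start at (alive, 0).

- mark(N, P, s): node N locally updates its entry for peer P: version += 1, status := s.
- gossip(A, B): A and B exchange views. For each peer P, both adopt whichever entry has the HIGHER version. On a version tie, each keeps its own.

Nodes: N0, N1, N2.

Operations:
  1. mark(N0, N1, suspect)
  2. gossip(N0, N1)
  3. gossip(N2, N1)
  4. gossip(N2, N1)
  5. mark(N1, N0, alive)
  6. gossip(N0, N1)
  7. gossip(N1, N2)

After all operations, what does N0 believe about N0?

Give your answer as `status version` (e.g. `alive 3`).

Answer: alive 1

Derivation:
Op 1: N0 marks N1=suspect -> (suspect,v1)
Op 2: gossip N0<->N1 -> N0.N0=(alive,v0) N0.N1=(suspect,v1) N0.N2=(alive,v0) | N1.N0=(alive,v0) N1.N1=(suspect,v1) N1.N2=(alive,v0)
Op 3: gossip N2<->N1 -> N2.N0=(alive,v0) N2.N1=(suspect,v1) N2.N2=(alive,v0) | N1.N0=(alive,v0) N1.N1=(suspect,v1) N1.N2=(alive,v0)
Op 4: gossip N2<->N1 -> N2.N0=(alive,v0) N2.N1=(suspect,v1) N2.N2=(alive,v0) | N1.N0=(alive,v0) N1.N1=(suspect,v1) N1.N2=(alive,v0)
Op 5: N1 marks N0=alive -> (alive,v1)
Op 6: gossip N0<->N1 -> N0.N0=(alive,v1) N0.N1=(suspect,v1) N0.N2=(alive,v0) | N1.N0=(alive,v1) N1.N1=(suspect,v1) N1.N2=(alive,v0)
Op 7: gossip N1<->N2 -> N1.N0=(alive,v1) N1.N1=(suspect,v1) N1.N2=(alive,v0) | N2.N0=(alive,v1) N2.N1=(suspect,v1) N2.N2=(alive,v0)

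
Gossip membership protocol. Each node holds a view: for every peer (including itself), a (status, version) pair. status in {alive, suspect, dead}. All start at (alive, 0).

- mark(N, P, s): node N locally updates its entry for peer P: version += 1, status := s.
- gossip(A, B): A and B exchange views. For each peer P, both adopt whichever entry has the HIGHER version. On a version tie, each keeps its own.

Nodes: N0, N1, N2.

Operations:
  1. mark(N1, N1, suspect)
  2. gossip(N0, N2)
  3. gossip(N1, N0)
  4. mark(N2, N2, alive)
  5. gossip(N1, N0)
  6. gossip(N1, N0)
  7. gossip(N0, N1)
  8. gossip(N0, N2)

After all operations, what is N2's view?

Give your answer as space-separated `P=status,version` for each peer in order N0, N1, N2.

Op 1: N1 marks N1=suspect -> (suspect,v1)
Op 2: gossip N0<->N2 -> N0.N0=(alive,v0) N0.N1=(alive,v0) N0.N2=(alive,v0) | N2.N0=(alive,v0) N2.N1=(alive,v0) N2.N2=(alive,v0)
Op 3: gossip N1<->N0 -> N1.N0=(alive,v0) N1.N1=(suspect,v1) N1.N2=(alive,v0) | N0.N0=(alive,v0) N0.N1=(suspect,v1) N0.N2=(alive,v0)
Op 4: N2 marks N2=alive -> (alive,v1)
Op 5: gossip N1<->N0 -> N1.N0=(alive,v0) N1.N1=(suspect,v1) N1.N2=(alive,v0) | N0.N0=(alive,v0) N0.N1=(suspect,v1) N0.N2=(alive,v0)
Op 6: gossip N1<->N0 -> N1.N0=(alive,v0) N1.N1=(suspect,v1) N1.N2=(alive,v0) | N0.N0=(alive,v0) N0.N1=(suspect,v1) N0.N2=(alive,v0)
Op 7: gossip N0<->N1 -> N0.N0=(alive,v0) N0.N1=(suspect,v1) N0.N2=(alive,v0) | N1.N0=(alive,v0) N1.N1=(suspect,v1) N1.N2=(alive,v0)
Op 8: gossip N0<->N2 -> N0.N0=(alive,v0) N0.N1=(suspect,v1) N0.N2=(alive,v1) | N2.N0=(alive,v0) N2.N1=(suspect,v1) N2.N2=(alive,v1)

Answer: N0=alive,0 N1=suspect,1 N2=alive,1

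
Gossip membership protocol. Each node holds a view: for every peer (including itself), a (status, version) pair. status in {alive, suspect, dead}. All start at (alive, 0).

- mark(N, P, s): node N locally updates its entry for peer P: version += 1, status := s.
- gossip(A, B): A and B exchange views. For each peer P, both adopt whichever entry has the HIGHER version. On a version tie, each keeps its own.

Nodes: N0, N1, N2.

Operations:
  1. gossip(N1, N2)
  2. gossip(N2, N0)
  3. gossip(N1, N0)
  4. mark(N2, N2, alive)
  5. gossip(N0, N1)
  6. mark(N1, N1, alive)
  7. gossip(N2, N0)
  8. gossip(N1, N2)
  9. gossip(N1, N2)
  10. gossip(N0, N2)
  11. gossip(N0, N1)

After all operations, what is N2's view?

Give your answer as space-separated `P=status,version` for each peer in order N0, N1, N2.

Op 1: gossip N1<->N2 -> N1.N0=(alive,v0) N1.N1=(alive,v0) N1.N2=(alive,v0) | N2.N0=(alive,v0) N2.N1=(alive,v0) N2.N2=(alive,v0)
Op 2: gossip N2<->N0 -> N2.N0=(alive,v0) N2.N1=(alive,v0) N2.N2=(alive,v0) | N0.N0=(alive,v0) N0.N1=(alive,v0) N0.N2=(alive,v0)
Op 3: gossip N1<->N0 -> N1.N0=(alive,v0) N1.N1=(alive,v0) N1.N2=(alive,v0) | N0.N0=(alive,v0) N0.N1=(alive,v0) N0.N2=(alive,v0)
Op 4: N2 marks N2=alive -> (alive,v1)
Op 5: gossip N0<->N1 -> N0.N0=(alive,v0) N0.N1=(alive,v0) N0.N2=(alive,v0) | N1.N0=(alive,v0) N1.N1=(alive,v0) N1.N2=(alive,v0)
Op 6: N1 marks N1=alive -> (alive,v1)
Op 7: gossip N2<->N0 -> N2.N0=(alive,v0) N2.N1=(alive,v0) N2.N2=(alive,v1) | N0.N0=(alive,v0) N0.N1=(alive,v0) N0.N2=(alive,v1)
Op 8: gossip N1<->N2 -> N1.N0=(alive,v0) N1.N1=(alive,v1) N1.N2=(alive,v1) | N2.N0=(alive,v0) N2.N1=(alive,v1) N2.N2=(alive,v1)
Op 9: gossip N1<->N2 -> N1.N0=(alive,v0) N1.N1=(alive,v1) N1.N2=(alive,v1) | N2.N0=(alive,v0) N2.N1=(alive,v1) N2.N2=(alive,v1)
Op 10: gossip N0<->N2 -> N0.N0=(alive,v0) N0.N1=(alive,v1) N0.N2=(alive,v1) | N2.N0=(alive,v0) N2.N1=(alive,v1) N2.N2=(alive,v1)
Op 11: gossip N0<->N1 -> N0.N0=(alive,v0) N0.N1=(alive,v1) N0.N2=(alive,v1) | N1.N0=(alive,v0) N1.N1=(alive,v1) N1.N2=(alive,v1)

Answer: N0=alive,0 N1=alive,1 N2=alive,1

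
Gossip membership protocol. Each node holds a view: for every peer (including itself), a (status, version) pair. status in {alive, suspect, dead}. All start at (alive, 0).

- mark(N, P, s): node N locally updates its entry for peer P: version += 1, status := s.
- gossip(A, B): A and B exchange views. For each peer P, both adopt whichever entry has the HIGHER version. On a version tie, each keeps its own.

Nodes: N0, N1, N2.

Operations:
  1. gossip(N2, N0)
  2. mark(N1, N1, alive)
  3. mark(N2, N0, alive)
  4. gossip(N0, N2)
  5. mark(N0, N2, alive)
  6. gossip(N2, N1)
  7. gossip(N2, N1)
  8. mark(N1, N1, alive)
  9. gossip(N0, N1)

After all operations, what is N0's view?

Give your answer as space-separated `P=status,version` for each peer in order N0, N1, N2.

Answer: N0=alive,1 N1=alive,2 N2=alive,1

Derivation:
Op 1: gossip N2<->N0 -> N2.N0=(alive,v0) N2.N1=(alive,v0) N2.N2=(alive,v0) | N0.N0=(alive,v0) N0.N1=(alive,v0) N0.N2=(alive,v0)
Op 2: N1 marks N1=alive -> (alive,v1)
Op 3: N2 marks N0=alive -> (alive,v1)
Op 4: gossip N0<->N2 -> N0.N0=(alive,v1) N0.N1=(alive,v0) N0.N2=(alive,v0) | N2.N0=(alive,v1) N2.N1=(alive,v0) N2.N2=(alive,v0)
Op 5: N0 marks N2=alive -> (alive,v1)
Op 6: gossip N2<->N1 -> N2.N0=(alive,v1) N2.N1=(alive,v1) N2.N2=(alive,v0) | N1.N0=(alive,v1) N1.N1=(alive,v1) N1.N2=(alive,v0)
Op 7: gossip N2<->N1 -> N2.N0=(alive,v1) N2.N1=(alive,v1) N2.N2=(alive,v0) | N1.N0=(alive,v1) N1.N1=(alive,v1) N1.N2=(alive,v0)
Op 8: N1 marks N1=alive -> (alive,v2)
Op 9: gossip N0<->N1 -> N0.N0=(alive,v1) N0.N1=(alive,v2) N0.N2=(alive,v1) | N1.N0=(alive,v1) N1.N1=(alive,v2) N1.N2=(alive,v1)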